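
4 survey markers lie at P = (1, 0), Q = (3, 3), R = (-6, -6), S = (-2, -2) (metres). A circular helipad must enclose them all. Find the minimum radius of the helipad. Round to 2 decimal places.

6.36

The minimum enclosing circle of a finite set is fixed by two of the points (as a diameter) or three (as a circumcircle).
The farthest pair is Q–R with squared distance 162. The circle on this segment as diameter has centre (-1.5, -1.5) and r² = 162/4 = 40.5.
Check P: distance² to centre = 8.5 ≤ 40.5, so it lies inside.
All remaining points lie in this disk, and no smaller disk contains both endpoints, so this is the minimum enclosing circle.
r = √(40.5) ≈ 6.36.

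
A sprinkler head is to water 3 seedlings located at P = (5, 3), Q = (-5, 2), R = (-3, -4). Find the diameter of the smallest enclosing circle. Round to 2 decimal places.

Side lengths²: PQ² = 101, PR² = 113, QR² = 40.
Since PR² = 113 < 101 + 40 = 141, the triangle is acute, so the smallest enclosing circle is the circumcircle.
Circumcentre = (13/62, 25/62), r² = 57065/1922.
Diameter = 2r = 2√(57065/1922) ≈ 10.90.

10.90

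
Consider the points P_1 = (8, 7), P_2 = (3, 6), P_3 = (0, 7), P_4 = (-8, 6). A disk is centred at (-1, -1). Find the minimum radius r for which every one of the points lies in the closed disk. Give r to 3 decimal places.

12.042

The required radius is the distance from (-1, -1) to the farthest point.
Squared distances: 145, 65, 65, 98.
Maximum is 145, attained at P_1.
r = √145 ≈ 12.042.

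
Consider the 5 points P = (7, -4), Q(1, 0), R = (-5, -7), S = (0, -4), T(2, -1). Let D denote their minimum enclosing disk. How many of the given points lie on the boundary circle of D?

The minimum enclosing circle of a finite set is fixed by two of the points (as a diameter) or three (as a circumcircle).
The farthest pair is P–R with squared distance 153. The circle on this segment as diameter has centre (1, -5.5) and r² = 153/4 = 38.25.
Check Q: distance² to centre = 30.25 ≤ 38.25, so it lies inside.
All remaining points lie in this disk, and no smaller disk contains both endpoints, so this is the minimum enclosing circle.
The points at distance exactly r from the centre are P, R — 2 points.

2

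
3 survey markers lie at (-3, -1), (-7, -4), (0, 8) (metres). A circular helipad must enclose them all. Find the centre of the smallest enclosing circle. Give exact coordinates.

Call the three points A, B, C in the order given.
Side lengths²: AB² = 25, AC² = 90, BC² = 193.
Since BC² = 193 ≥ 90 + 25 = 115, the angle opposite BC is not acute, so the smallest enclosing circle has BC as diameter.
Centre = midpoint of BC = (-3.5, 2), r² = 193/4 = 48.25.
Centre = (-3.5, 2).

(-3.5, 2)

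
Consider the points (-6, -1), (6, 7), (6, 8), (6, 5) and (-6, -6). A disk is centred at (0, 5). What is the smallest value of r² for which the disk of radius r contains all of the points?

157

The required radius is the distance from (0, 5) to the farthest point.
Squared distances: 72, 40, 45, 36, 157.
Maximum is 157, attained at (-6, -6).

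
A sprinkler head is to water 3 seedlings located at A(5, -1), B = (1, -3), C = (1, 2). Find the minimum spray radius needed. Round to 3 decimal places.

Side lengths²: AB² = 20, AC² = 25, BC² = 25.
Since BC² = 25 < 25 + 20 = 45, the triangle is acute, so the smallest enclosing circle is the circumcircle.
Circumcentre = (2.25, -0.5), r² = 7.8125.
r = √(7.8125) ≈ 2.795.

2.795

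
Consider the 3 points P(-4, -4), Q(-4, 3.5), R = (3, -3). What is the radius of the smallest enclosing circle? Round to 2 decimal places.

Side lengths²: PQ² = 56.25, PR² = 50, QR² = 91.25.
Since QR² = 91.25 < 56.25 + 50 = 106.25, the triangle is acute, so the smallest enclosing circle is the circumcircle.
Circumcentre = (-27/28, -0.25), r² = 9125/392.
r = √(9125/392) ≈ 4.82.

4.82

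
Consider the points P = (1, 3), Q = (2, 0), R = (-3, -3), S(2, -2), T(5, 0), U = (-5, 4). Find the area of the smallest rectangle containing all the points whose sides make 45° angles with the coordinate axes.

In coordinates u = x + y, v = x − y the rectangle is axis-aligned; the map (x,y)→(u,v) scales areas by 2.
u-values: 4, 2, -6, 0, 5, -1; range = 5 − (-6) = 11.
v-values: -2, 2, 0, 4, 5, -9; range = 5 − (-9) = 14.
Area = (11 × 14) / 2 = 77.

77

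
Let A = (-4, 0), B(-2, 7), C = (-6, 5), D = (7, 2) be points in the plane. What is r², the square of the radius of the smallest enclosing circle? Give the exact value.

By Welzl's lemma the MEC is supported by two points (diametrically opposite) or three points (on a circumcircle).
The farthest pair is C–D with squared distance 178. The circle on this segment as diameter has centre (0.5, 3.5) and r² = 178/4 = 44.5.
Check A: distance² to centre = 32.5 ≤ 44.5, so it lies inside.
All remaining points lie in this disk, and no smaller disk contains both endpoints, so this is the minimum enclosing circle.

44.5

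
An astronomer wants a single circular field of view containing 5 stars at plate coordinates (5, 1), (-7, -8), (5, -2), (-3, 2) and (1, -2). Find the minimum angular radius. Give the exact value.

The minimum enclosing circle of a finite set is fixed by two of the points (as a diameter) or three (as a circumcircle).
The farthest pair is (5, 1)–(-7, -8) with squared distance 225. The circle on this segment as diameter has centre (-1, -3.5) and r² = 225/4 = 56.25.
Check (5, -2): distance² to centre = 38.25 ≤ 56.25, so it lies inside.
All remaining points lie in this disk, and no smaller disk contains both endpoints, so this is the minimum enclosing circle.
r = √(56.25) = 7.5.

7.5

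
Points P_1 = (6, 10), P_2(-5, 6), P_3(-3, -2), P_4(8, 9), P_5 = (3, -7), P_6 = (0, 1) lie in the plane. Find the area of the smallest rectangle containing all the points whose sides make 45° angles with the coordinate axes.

231

In coordinates u = x + y, v = x − y the rectangle is axis-aligned; the map (x,y)→(u,v) scales areas by 2.
u-values: 16, 1, -5, 17, -4, 1; range = 17 − (-5) = 22.
v-values: -4, -11, -1, -1, 10, -1; range = 10 − (-11) = 21.
Area = (22 × 21) / 2 = 231.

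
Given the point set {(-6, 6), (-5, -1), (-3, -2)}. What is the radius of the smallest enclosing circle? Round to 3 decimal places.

Call the three points A, B, C in the order given.
Side lengths²: AB² = 50, AC² = 73, BC² = 5.
Since AC² = 73 ≥ 50 + 5 = 55, the angle opposite AC is not acute, so the smallest enclosing circle has AC as diameter.
Centre = midpoint of AC = (-4.5, 2), r² = 73/4 = 18.25.
r = √(18.25) ≈ 4.272.

4.272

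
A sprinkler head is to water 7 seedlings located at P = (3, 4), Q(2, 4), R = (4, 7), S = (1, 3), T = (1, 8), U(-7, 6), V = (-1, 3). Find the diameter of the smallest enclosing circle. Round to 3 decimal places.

By Welzl's lemma the MEC is supported by two points (diametrically opposite) or three points (on a circumcircle).
The farthest pair is R–U with squared distance 122. The circle on this segment as diameter has centre (-1.5, 6.5) and r² = 122/4 = 30.5.
Check P: distance² to centre = 26.5 ≤ 30.5, so it lies inside.
All remaining points lie in this disk, and no smaller disk contains both endpoints, so this is the minimum enclosing circle.
Diameter = 2r = 2√(30.5) ≈ 11.045.

11.045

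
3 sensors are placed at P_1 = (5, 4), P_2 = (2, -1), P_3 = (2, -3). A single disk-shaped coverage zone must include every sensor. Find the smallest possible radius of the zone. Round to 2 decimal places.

3.81

Side lengths²: P_1P_2² = 34, P_1P_3² = 58, P_2P_3² = 4.
Since P_1P_3² = 58 ≥ 34 + 4 = 38, the angle opposite P_1P_3 is not acute, so the smallest enclosing circle has P_1P_3 as diameter.
Centre = midpoint of P_1P_3 = (3.5, 0.5), r² = 58/4 = 14.5.
r = √(14.5) ≈ 3.81.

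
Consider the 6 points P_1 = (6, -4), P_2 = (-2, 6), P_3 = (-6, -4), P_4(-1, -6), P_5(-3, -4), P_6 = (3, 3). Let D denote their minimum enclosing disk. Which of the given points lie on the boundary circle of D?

A smallest enclosing disk is always determined by at most three of the input points on its boundary.
The minimum enclosing circle is determined by three boundary points: P_1, P_2, P_3.
Their circumcentre is (0, -0.6) with r² = 47.56.
The farthest remaining point P_4 is at distance² 30.16 ≤ 47.56.
The points at distance exactly r from the centre are P_1, P_2, P_3 — 3 points.

P_1, P_2, P_3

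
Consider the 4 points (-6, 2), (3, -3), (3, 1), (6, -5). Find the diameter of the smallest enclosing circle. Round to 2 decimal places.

By Welzl's lemma the MEC is supported by two points (diametrically opposite) or three points (on a circumcircle).
The farthest pair is (-6, 2)–(6, -5) with squared distance 193. The circle on this segment as diameter has centre (0, -1.5) and r² = 193/4 = 48.25.
Check (3, -3): distance² to centre = 11.25 ≤ 48.25, so it lies inside.
All remaining points lie in this disk, and no smaller disk contains both endpoints, so this is the minimum enclosing circle.
Diameter = 2r = 2√(48.25) ≈ 13.89.

13.89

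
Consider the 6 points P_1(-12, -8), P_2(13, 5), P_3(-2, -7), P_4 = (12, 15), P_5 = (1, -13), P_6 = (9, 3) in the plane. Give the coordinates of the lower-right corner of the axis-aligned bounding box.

x-range [-12, 13], y-range [-13, 15].
The lower-right corner is (13, -13).

(13, -13)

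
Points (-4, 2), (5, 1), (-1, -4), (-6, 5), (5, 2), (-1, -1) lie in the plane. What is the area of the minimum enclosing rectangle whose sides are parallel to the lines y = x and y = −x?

90

In coordinates u = x + y, v = x − y the rectangle is axis-aligned; the map (x,y)→(u,v) scales areas by 2.
u-values: -2, 6, -5, -1, 7, -2; range = 7 − (-5) = 12.
v-values: -6, 4, 3, -11, 3, 0; range = 4 − (-11) = 15.
Area = (12 × 15) / 2 = 90.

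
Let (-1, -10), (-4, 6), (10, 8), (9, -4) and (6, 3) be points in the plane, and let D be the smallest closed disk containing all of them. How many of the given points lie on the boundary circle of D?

3

By Welzl's lemma the MEC is supported by two points (diametrically opposite) or three points (on a circumcircle).
The minimum enclosing circle is determined by three boundary points: (-1, -10), (-4, 6), (10, 8).
Their circumcentre is (189/46, -35/46) with r² = 117925/1058.
The farthest remaining point (9, -4) is at distance² 36413/1058 ≤ 117925/1058.
The points at distance exactly r from the centre are (-1, -10), (-4, 6), (10, 8) — 3 points.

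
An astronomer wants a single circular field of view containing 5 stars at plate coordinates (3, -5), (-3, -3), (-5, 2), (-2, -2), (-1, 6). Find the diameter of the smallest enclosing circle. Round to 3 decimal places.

The minimum enclosing circle of a finite set is fixed by two of the points (as a diameter) or three (as a circumcircle).
The minimum enclosing circle is determined by three boundary points: (3, -5), (-5, 2), (-1, 6).
Their circumcentre is (19/30, 11/30) with r² = 15481/450.
The farthest remaining point (-3, -3) is at distance² 11041/450 ≤ 15481/450.
Diameter = 2r = 2√(15481/450) ≈ 11.731.

11.731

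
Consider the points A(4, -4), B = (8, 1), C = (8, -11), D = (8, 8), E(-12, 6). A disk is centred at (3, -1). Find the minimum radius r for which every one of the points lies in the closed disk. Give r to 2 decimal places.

The required radius is the distance from (3, -1) to the farthest point.
Squared distances: 10, 29, 125, 106, 274.
Maximum is 274, attained at E.
r = √274 ≈ 16.55.

16.55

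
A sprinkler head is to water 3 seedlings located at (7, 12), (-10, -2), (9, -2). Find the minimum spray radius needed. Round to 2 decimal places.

11.12

Call the three points A, B, C in the order given.
Side lengths²: AB² = 485, AC² = 200, BC² = 361.
Since AB² = 485 < 361 + 200 = 561, the triangle is acute, so the smallest enclosing circle is the circumcircle.
Circumcentre = (-0.5, 53/14), r² = 12125/98.
r = √(12125/98) ≈ 11.12.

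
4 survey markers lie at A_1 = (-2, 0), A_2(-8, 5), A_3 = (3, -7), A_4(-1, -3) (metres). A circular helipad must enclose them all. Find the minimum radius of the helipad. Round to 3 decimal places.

The minimum enclosing circle of a finite set is fixed by two of the points (as a diameter) or three (as a circumcircle).
The farthest pair is A_2–A_3 with squared distance 265. The circle on this segment as diameter has centre (-2.5, -1) and r² = 265/4 = 66.25.
Check A_1: distance² to centre = 1.25 ≤ 66.25, so it lies inside.
All remaining points lie in this disk, and no smaller disk contains both endpoints, so this is the minimum enclosing circle.
r = √(66.25) ≈ 8.139.

8.139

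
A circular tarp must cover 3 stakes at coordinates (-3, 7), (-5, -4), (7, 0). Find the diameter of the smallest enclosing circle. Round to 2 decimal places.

Call the three points A, B, C in the order given.
Side lengths²: AB² = 125, AC² = 149, BC² = 160.
Since BC² = 160 < 149 + 125 = 274, the triangle is acute, so the smallest enclosing circle is the circumcircle.
Circumcentre = (5/62, 47/62), r² = 93125/1922.
Diameter = 2r = 2√(93125/1922) ≈ 13.92.

13.92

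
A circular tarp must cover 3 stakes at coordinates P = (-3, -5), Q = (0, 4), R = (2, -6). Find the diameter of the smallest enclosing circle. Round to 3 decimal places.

10.277

Side lengths²: PQ² = 90, PR² = 26, QR² = 104.
Since QR² = 104 < 90 + 26 = 116, the triangle is acute, so the smallest enclosing circle is the circumcircle.
Circumcentre = (0.375, -1.125), r² = 26.40625.
Diameter = 2r = 2√(26.40625) ≈ 10.277.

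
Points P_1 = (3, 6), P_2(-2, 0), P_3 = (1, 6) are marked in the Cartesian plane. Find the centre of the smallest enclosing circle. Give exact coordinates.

(0.5, 3)

Side lengths²: P_1P_2² = 61, P_1P_3² = 4, P_2P_3² = 45.
Since P_1P_2² = 61 ≥ 45 + 4 = 49, the angle opposite P_1P_2 is not acute, so the smallest enclosing circle has P_1P_2 as diameter.
Centre = midpoint of P_1P_2 = (0.5, 3), r² = 61/4 = 15.25.
Centre = (0.5, 3).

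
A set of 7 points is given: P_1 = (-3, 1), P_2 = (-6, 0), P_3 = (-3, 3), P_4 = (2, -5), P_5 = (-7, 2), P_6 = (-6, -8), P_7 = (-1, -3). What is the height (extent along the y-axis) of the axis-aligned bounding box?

11

max y = 3, min y = -8, so height = 11.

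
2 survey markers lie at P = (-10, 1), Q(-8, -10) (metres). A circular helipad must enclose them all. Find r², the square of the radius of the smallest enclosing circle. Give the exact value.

The smallest circle enclosing two points has them as diameter endpoints.
Centre = midpoint = (-9, -4.5); r² = |PQ|²/4 = 125/4 = 31.25.

31.25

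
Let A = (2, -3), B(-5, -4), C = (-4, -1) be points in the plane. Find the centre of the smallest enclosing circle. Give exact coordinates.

(-1.5, -3.5)

Side lengths²: AB² = 50, AC² = 40, BC² = 10.
Since AB² = 50 ≥ 40 + 10 = 50, the angle opposite AB is not acute, so the smallest enclosing circle has AB as diameter.
Centre = midpoint of AB = (-1.5, -3.5), r² = 50/4 = 12.5.
Centre = (-1.5, -3.5).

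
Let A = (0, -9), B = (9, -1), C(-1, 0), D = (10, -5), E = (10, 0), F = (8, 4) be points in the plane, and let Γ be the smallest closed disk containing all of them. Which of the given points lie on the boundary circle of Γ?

A, F

By Welzl's lemma the MEC is supported by two points (diametrically opposite) or three points (on a circumcircle).
The farthest pair is A–F with squared distance 233. The circle on this segment as diameter has centre (4, -2.5) and r² = 233/4 = 58.25.
Check B: distance² to centre = 27.25 ≤ 58.25, so it lies inside.
All remaining points lie in this disk, and no smaller disk contains both endpoints, so this is the minimum enclosing circle.
The points at distance exactly r from the centre are A, F — 2 points.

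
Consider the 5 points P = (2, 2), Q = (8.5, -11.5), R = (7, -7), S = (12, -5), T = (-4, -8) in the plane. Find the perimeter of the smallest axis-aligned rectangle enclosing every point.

Width = max x − min x = 12 − (-4) = 16.
Height = max y − min y = 2 − (-11.5) = 13.5.
Perimeter = 2(16 + 13.5) = 59.

59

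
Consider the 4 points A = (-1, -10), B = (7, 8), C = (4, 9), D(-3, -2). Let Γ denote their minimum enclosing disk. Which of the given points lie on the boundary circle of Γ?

A, B, C

The minimum enclosing circle of a finite set is fixed by two of the points (as a diameter) or three (as a circumcircle).
The minimum enclosing circle is determined by three boundary points: A, B, C.
Their circumcentre is (75/31, -23/31) with r² = 93605/961.
The farthest remaining point D is at distance² 29745/961 ≤ 93605/961.
The points at distance exactly r from the centre are A, B, C — 3 points.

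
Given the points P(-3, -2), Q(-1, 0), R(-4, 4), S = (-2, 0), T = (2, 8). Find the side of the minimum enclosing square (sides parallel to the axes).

10

The bounding box has width 6 and height 10.
An axis-aligned square enclosing the set must have side ≥ max(width, height).
So the minimum side is max(6, 10) = 10.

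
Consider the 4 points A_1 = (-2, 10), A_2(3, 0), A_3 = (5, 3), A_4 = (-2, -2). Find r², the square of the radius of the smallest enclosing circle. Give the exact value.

A smallest enclosing disk is always determined by at most three of the input points on its boundary.
The minimum enclosing circle is determined by three boundary points: A_1, A_3, A_4.
Their circumcentre is (-1, 4) with r² = 37.
The farthest remaining point A_2 is at distance² 32 ≤ 37.

37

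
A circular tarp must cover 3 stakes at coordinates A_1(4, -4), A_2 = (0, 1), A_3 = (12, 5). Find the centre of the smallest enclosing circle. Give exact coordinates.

Side lengths²: A_1A_2² = 41, A_1A_3² = 145, A_2A_3² = 160.
Since A_2A_3² = 160 < 145 + 41 = 186, the triangle is acute, so the smallest enclosing circle is the circumcircle.
Circumcentre = (241/38, 75/38), r² = 29725/722.
Centre = (241/38, 75/38).

(241/38, 75/38)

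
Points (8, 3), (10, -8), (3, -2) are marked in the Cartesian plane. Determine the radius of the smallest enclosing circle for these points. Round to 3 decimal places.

5.607

Call the three points A, B, C in the order given.
Side lengths²: AB² = 125, AC² = 50, BC² = 85.
Since AB² = 125 < 85 + 50 = 135, the triangle is acute, so the smallest enclosing circle is the circumcircle.
Circumcentre = (223/26, -67/26), r² = 10625/338.
r = √(10625/338) ≈ 5.607.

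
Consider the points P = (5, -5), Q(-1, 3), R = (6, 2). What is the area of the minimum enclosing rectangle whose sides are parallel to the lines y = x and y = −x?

In coordinates u = x + y, v = x − y the rectangle is axis-aligned; the map (x,y)→(u,v) scales areas by 2.
u-values: 0, 2, 8; range = 8 − 0 = 8.
v-values: 10, -4, 4; range = 10 − (-4) = 14.
Area = (8 × 14) / 2 = 56.

56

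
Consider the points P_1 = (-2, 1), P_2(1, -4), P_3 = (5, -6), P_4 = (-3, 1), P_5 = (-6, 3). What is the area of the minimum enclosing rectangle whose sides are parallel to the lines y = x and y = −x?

20

In coordinates u = x + y, v = x − y the rectangle is axis-aligned; the map (x,y)→(u,v) scales areas by 2.
u-values: -1, -3, -1, -2, -3; range = -1 − (-3) = 2.
v-values: -3, 5, 11, -4, -9; range = 11 − (-9) = 20.
Area = (2 × 20) / 2 = 20.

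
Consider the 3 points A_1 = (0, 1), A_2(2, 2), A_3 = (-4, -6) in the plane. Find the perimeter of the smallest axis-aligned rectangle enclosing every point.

28

Width = max x − min x = 2 − (-4) = 6.
Height = max y − min y = 2 − (-6) = 8.
Perimeter = 2(6 + 8) = 28.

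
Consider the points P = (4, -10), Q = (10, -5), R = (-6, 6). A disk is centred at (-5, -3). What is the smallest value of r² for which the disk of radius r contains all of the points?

The required radius is the distance from (-5, -3) to the farthest point.
Squared distances: 130, 229, 82.
Maximum is 229, attained at Q.

229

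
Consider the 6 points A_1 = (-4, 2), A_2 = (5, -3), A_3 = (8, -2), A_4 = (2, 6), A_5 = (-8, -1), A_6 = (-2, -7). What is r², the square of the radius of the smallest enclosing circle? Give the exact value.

The minimum enclosing circle of a finite set is fixed by two of the points (as a diameter) or three (as a circumcircle).
The farthest pair is A_3–A_5 with squared distance 257. The circle on this segment as diameter has centre (0, -1.5) and r² = 257/4 = 64.25.
Check A_1: distance² to centre = 28.25 ≤ 64.25, so it lies inside.
All remaining points lie in this disk, and no smaller disk contains both endpoints, so this is the minimum enclosing circle.

64.25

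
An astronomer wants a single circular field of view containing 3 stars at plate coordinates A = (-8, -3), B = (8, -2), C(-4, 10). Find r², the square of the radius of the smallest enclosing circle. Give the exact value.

47545/578

Side lengths²: AB² = 257, AC² = 185, BC² = 288.
Since BC² = 288 < 257 + 185 = 442, the triangle is acute, so the smallest enclosing circle is the circumcircle.
Circumcentre = (-9/34, 59/34), r² = 47545/578.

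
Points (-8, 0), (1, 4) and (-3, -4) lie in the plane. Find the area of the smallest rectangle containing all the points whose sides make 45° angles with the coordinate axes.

In coordinates u = x + y, v = x − y the rectangle is axis-aligned; the map (x,y)→(u,v) scales areas by 2.
u-values: -8, 5, -7; range = 5 − (-8) = 13.
v-values: -8, -3, 1; range = 1 − (-8) = 9.
Area = (13 × 9) / 2 = 58.5.

58.5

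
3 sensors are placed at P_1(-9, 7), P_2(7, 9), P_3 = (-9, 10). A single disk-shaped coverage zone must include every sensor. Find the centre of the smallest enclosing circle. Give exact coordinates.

Side lengths²: P_1P_2² = 260, P_1P_3² = 9, P_2P_3² = 257.
Since P_1P_2² = 260 < 257 + 9 = 266, the triangle is acute, so the smallest enclosing circle is the circumcircle.
Circumcentre = (-1.0625, 8.5), r² = 65.25390625.
Centre = (-1.0625, 8.5).

(-1.0625, 8.5)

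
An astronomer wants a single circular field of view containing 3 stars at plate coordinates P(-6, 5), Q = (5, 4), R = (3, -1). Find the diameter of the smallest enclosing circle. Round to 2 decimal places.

Side lengths²: PQ² = 122, PR² = 117, QR² = 29.
Since PQ² = 122 < 117 + 29 = 146, the triangle is acute, so the smallest enclosing circle is the circumcircle.
Circumcentre = (-23/38, 127/38), r² = 22997/722.
Diameter = 2r = 2√(22997/722) ≈ 11.29.

11.29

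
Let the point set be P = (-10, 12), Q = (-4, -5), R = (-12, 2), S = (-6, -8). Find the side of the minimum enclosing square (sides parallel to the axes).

The bounding box has width 8 and height 20.
An axis-aligned square enclosing the set must have side ≥ max(width, height).
So the minimum side is max(8, 20) = 20.

20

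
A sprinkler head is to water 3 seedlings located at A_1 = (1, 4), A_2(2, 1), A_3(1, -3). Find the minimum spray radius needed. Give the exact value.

Side lengths²: A_1A_2² = 10, A_1A_3² = 49, A_2A_3² = 17.
Since A_1A_3² = 49 ≥ 17 + 10 = 27, the angle opposite A_1A_3 is not acute, so the smallest enclosing circle has A_1A_3 as diameter.
Centre = midpoint of A_1A_3 = (1, 0.5), r² = 49/4 = 12.25.
r = √(12.25) = 3.5.

3.5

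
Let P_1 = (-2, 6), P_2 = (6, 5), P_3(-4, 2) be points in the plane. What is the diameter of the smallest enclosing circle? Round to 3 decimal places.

10.440

Side lengths²: P_1P_2² = 65, P_1P_3² = 20, P_2P_3² = 109.
Since P_2P_3² = 109 ≥ 65 + 20 = 85, the angle opposite P_2P_3 is not acute, so the smallest enclosing circle has P_2P_3 as diameter.
Centre = midpoint of P_2P_3 = (1, 3.5), r² = 109/4 = 27.25.
Diameter = 2r = 2√(27.25) ≈ 10.440.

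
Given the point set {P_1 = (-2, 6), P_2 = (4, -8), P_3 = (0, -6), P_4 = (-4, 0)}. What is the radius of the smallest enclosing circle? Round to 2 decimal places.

7.62

The minimum enclosing circle of a finite set is fixed by two of the points (as a diameter) or three (as a circumcircle).
The farthest pair is P_1–P_2 with squared distance 232. The circle on this segment as diameter has centre (1, -1) and r² = 232/4 = 58.
Check P_3: distance² to centre = 26 ≤ 58, so it lies inside.
All remaining points lie in this disk, and no smaller disk contains both endpoints, so this is the minimum enclosing circle.
r = √58 ≈ 7.62.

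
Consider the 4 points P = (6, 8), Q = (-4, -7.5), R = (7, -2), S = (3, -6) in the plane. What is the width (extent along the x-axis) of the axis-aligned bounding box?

11

max x = 7, min x = -4, so width = 11.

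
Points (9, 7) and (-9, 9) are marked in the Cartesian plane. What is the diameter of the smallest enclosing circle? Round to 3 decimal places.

The smallest circle enclosing two points has them as diameter endpoints.
Centre = midpoint = (0, 8); r² = |(9, 7)−(-9, 9)|²/4 = 328/4 = 82.
Diameter = 2r = 2√82 ≈ 18.111.

18.111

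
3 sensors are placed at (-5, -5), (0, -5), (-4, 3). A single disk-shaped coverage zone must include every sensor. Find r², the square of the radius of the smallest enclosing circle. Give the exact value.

Call the three points A, B, C in the order given.
Side lengths²: AB² = 25, AC² = 65, BC² = 80.
Since BC² = 80 < 65 + 25 = 90, the triangle is acute, so the smallest enclosing circle is the circumcircle.
Circumcentre = (-2.5, -1.25), r² = 20.3125.

20.3125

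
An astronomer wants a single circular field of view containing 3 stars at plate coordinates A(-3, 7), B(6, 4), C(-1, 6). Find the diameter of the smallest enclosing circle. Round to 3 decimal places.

Side lengths²: AB² = 90, AC² = 5, BC² = 53.
Since AB² = 90 ≥ 53 + 5 = 58, the angle opposite AB is not acute, so the smallest enclosing circle has AB as diameter.
Centre = midpoint of AB = (1.5, 5.5), r² = 90/4 = 22.5.
Diameter = 2r = 2√(22.5) ≈ 9.487.

9.487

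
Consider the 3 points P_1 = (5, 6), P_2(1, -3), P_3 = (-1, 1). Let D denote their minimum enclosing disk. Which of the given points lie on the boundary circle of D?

Side lengths²: P_1P_2² = 97, P_1P_3² = 61, P_2P_3² = 20.
Since P_1P_2² = 97 ≥ 61 + 20 = 81, the angle opposite P_1P_2 is not acute, so the smallest enclosing circle has P_1P_2 as diameter.
Centre = midpoint of P_1P_2 = (3, 1.5), r² = 97/4 = 24.25.
The points at distance exactly r from the centre are P_1, P_2 — 2 points.

P_1, P_2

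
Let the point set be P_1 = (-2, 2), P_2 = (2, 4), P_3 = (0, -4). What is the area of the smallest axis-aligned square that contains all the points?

The bounding box has width 4 and height 8.
An axis-aligned square enclosing the set must have side ≥ max(width, height).
So the minimum side is max(4, 8) = 8.
Area = 8² = 64.

64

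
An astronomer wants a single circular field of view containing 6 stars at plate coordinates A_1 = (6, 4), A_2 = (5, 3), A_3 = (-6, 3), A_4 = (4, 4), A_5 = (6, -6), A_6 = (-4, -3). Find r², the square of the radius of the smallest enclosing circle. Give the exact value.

By Welzl's lemma the MEC is supported by two points (diametrically opposite) or three points (on a circumcircle).
The minimum enclosing circle is determined by three boundary points: A_1, A_3, A_5.
Their circumcentre is (0.375, -1) with r² = 56.640625.
The farthest remaining point A_4 is at distance² 38.140625 ≤ 56.640625.

56.640625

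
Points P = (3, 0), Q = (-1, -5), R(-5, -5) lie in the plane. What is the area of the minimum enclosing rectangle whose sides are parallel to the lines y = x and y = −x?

In coordinates u = x + y, v = x − y the rectangle is axis-aligned; the map (x,y)→(u,v) scales areas by 2.
u-values: 3, -6, -10; range = 3 − (-10) = 13.
v-values: 3, 4, 0; range = 4 − 0 = 4.
Area = (13 × 4) / 2 = 26.

26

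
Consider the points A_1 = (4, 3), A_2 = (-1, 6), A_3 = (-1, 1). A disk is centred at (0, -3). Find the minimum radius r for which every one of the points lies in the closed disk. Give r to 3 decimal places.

The required radius is the distance from (0, -3) to the farthest point.
Squared distances: 52, 82, 17.
Maximum is 82, attained at A_2.
r = √82 ≈ 9.055.

9.055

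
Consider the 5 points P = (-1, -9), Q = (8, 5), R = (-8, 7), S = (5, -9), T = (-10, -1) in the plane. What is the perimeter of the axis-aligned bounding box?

Width = max x − min x = 8 − (-10) = 18.
Height = max y − min y = 7 − (-9) = 16.
Perimeter = 2(18 + 16) = 68.

68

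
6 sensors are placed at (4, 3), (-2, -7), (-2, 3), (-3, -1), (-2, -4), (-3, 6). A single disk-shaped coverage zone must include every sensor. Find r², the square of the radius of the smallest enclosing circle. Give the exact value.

41905/968

By Welzl's lemma the MEC is supported by two points (diametrically opposite) or three points (on a circumcircle).
The minimum enclosing circle is determined by three boundary points: (4, 3), (-2, -7), (-3, 6).
Their circumcentre is (-71/44, -19/44) with r² = 41905/968.
The farthest remaining point (-2, -4) is at distance² 12469/968 ≤ 41905/968.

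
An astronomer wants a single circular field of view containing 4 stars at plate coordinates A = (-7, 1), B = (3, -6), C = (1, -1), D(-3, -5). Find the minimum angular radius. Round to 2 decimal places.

The farthest pair is A–B with squared distance 149. The circle on this segment as diameter has centre (-2, -2.5) and r² = 149/4 = 37.25.
Check C: distance² to centre = 11.25 ≤ 37.25, so it lies inside.
All remaining points lie in this disk, and no smaller disk contains both endpoints, so this is the minimum enclosing circle.
r = √(37.25) ≈ 6.10.

6.10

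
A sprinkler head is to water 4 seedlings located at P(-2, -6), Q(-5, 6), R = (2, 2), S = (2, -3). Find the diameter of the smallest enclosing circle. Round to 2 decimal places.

12.37

The minimum enclosing circle is determined by three boundary points: P, Q, S.
Their circumcentre is (-129/38, 1/38) with r² = 27625/722.
The farthest remaining point R is at distance² 23825/722 ≤ 27625/722.
Diameter = 2r = 2√(27625/722) ≈ 12.37.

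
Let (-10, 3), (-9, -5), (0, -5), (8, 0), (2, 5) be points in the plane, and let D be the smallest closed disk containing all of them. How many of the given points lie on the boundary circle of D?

The minimum enclosing circle is determined by three boundary points: (-10, 3), (-9, -5), (8, 0).
Their circumcentre is (-117/94, 3/94) with r² = 377585/4418.
The farthest remaining point (2, 5) is at distance² 155557/4418 ≤ 377585/4418.
The points at distance exactly r from the centre are (-10, 3), (-9, -5), (8, 0) — 3 points.

3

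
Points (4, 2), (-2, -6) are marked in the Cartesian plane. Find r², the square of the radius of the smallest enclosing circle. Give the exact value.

25

The smallest circle enclosing two points has them as diameter endpoints.
Centre = midpoint = (1, -2); r² = |(4, 2)−(-2, -6)|²/4 = 100/4 = 25.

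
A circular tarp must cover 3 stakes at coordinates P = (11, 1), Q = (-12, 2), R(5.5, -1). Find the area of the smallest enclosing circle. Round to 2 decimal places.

Side lengths²: PQ² = 530, PR² = 34.25, QR² = 315.25.
Since PQ² = 530 ≥ 315.25 + 34.25 = 349.5, the angle opposite PQ is not acute, so the smallest enclosing circle has PQ as diameter.
Centre = midpoint of PQ = (-0.5, 1.5), r² = 530/4 = 132.5.
Area = π·r² = π·132.5 ≈ 416.26.

416.26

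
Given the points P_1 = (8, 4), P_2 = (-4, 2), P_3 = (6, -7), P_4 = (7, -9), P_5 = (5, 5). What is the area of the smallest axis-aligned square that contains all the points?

The bounding box has width 12 and height 14.
An axis-aligned square enclosing the set must have side ≥ max(width, height).
So the minimum side is max(12, 14) = 14.
Area = 14² = 196.

196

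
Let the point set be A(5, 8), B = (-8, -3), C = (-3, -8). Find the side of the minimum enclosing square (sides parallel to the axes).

16

The bounding box has width 13 and height 16.
An axis-aligned square enclosing the set must have side ≥ max(width, height).
So the minimum side is max(13, 16) = 16.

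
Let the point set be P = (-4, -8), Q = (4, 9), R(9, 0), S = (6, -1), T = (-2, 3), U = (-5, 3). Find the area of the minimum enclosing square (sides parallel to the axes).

The bounding box has width 14 and height 17.
An axis-aligned square enclosing the set must have side ≥ max(width, height).
So the minimum side is max(14, 17) = 17.
Area = 17² = 289.

289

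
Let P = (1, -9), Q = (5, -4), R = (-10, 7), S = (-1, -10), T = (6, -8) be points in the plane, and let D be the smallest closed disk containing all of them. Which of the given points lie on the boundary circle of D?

By Welzl's lemma the MEC is supported by two points (diametrically opposite) or three points (on a circumcircle).
The farthest pair is R–T with squared distance 481. The circle on this segment as diameter has centre (-2, -0.5) and r² = 481/4 = 120.25.
Check P: distance² to centre = 81.25 ≤ 120.25, so it lies inside.
All remaining points lie in this disk, and no smaller disk contains both endpoints, so this is the minimum enclosing circle.
The points at distance exactly r from the centre are R, T — 2 points.

R, T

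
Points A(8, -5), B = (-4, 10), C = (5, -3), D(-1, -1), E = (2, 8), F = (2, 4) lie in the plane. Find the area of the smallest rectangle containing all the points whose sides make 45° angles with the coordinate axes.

162

In coordinates u = x + y, v = x − y the rectangle is axis-aligned; the map (x,y)→(u,v) scales areas by 2.
u-values: 3, 6, 2, -2, 10, 6; range = 10 − (-2) = 12.
v-values: 13, -14, 8, 0, -6, -2; range = 13 − (-14) = 27.
Area = (12 × 27) / 2 = 162.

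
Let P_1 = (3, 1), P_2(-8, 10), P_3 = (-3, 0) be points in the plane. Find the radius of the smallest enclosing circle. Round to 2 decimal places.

Side lengths²: P_1P_2² = 202, P_1P_3² = 37, P_2P_3² = 125.
Since P_1P_2² = 202 ≥ 125 + 37 = 162, the angle opposite P_1P_2 is not acute, so the smallest enclosing circle has P_1P_2 as diameter.
Centre = midpoint of P_1P_2 = (-2.5, 5.5), r² = 202/4 = 50.5.
r = √(50.5) ≈ 7.11.

7.11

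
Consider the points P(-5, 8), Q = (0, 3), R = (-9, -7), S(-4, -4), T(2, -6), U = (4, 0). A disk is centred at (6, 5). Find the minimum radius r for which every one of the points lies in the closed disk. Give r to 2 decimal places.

19.21

The required radius is the distance from (6, 5) to the farthest point.
Squared distances: 130, 40, 369, 181, 137, 29.
Maximum is 369, attained at R.
r = √369 ≈ 19.21.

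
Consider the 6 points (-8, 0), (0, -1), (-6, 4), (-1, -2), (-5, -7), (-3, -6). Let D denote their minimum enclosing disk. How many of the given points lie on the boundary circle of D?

A smallest enclosing disk is always determined by at most three of the input points on its boundary.
The farthest pair is (-6, 4)–(-5, -7) with squared distance 122. The circle on this segment as diameter has centre (-5.5, -1.5) and r² = 122/4 = 30.5.
Check (-8, 0): distance² to centre = 8.5 ≤ 30.5, so it lies inside.
All remaining points lie in this disk, and no smaller disk contains both endpoints, so this is the minimum enclosing circle.
The points at distance exactly r from the centre are (0, -1), (-6, 4), (-5, -7) — 3 points.

3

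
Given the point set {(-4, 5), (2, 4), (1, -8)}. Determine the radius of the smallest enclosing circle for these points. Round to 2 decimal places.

6.96

Call the three points A, B, C in the order given.
Side lengths²: AB² = 37, AC² = 194, BC² = 145.
Since AC² = 194 ≥ 145 + 37 = 182, the angle opposite AC is not acute, so the smallest enclosing circle has AC as diameter.
Centre = midpoint of AC = (-1.5, -1.5), r² = 194/4 = 48.5.
r = √(48.5) ≈ 6.96.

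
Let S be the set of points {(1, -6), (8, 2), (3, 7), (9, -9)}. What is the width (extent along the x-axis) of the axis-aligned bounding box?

8

max x = 9, min x = 1, so width = 8.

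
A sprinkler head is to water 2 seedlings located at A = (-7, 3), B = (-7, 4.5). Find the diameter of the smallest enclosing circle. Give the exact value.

1.5

The smallest circle enclosing two points has them as diameter endpoints.
Centre = midpoint = (-7, 3.75); r² = |AB|²/4 = 2.25/4 = 0.5625.
Diameter = 2r = 2√(0.5625) = 1.5.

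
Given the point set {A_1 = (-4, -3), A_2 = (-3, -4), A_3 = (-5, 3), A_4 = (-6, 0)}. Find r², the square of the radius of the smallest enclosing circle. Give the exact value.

13.25

By Welzl's lemma the MEC is supported by two points (diametrically opposite) or three points (on a circumcircle).
The farthest pair is A_2–A_3 with squared distance 53. The circle on this segment as diameter has centre (-4, -0.5) and r² = 53/4 = 13.25.
Check A_1: distance² to centre = 6.25 ≤ 13.25, so it lies inside.
All remaining points lie in this disk, and no smaller disk contains both endpoints, so this is the minimum enclosing circle.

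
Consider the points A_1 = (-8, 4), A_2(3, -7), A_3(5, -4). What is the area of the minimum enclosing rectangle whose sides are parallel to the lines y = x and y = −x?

55

In coordinates u = x + y, v = x − y the rectangle is axis-aligned; the map (x,y)→(u,v) scales areas by 2.
u-values: -4, -4, 1; range = 1 − (-4) = 5.
v-values: -12, 10, 9; range = 10 − (-12) = 22.
Area = (5 × 22) / 2 = 55.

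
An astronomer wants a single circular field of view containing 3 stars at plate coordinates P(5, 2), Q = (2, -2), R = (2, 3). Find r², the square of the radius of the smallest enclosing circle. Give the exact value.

125/18

Side lengths²: PQ² = 25, PR² = 10, QR² = 25.
Since QR² = 25 < 25 + 10 = 35, the triangle is acute, so the smallest enclosing circle is the circumcircle.
Circumcentre = (17/6, 0.5), r² = 125/18.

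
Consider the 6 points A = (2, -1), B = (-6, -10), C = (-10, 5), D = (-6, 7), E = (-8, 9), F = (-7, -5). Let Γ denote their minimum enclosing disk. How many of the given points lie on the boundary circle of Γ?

A smallest enclosing disk is always determined by at most three of the input points on its boundary.
The farthest pair is B–E with squared distance 365. The circle on this segment as diameter has centre (-7, -0.5) and r² = 365/4 = 91.25.
Check A: distance² to centre = 81.25 ≤ 91.25, so it lies inside.
All remaining points lie in this disk, and no smaller disk contains both endpoints, so this is the minimum enclosing circle.
The points at distance exactly r from the centre are B, E — 2 points.

2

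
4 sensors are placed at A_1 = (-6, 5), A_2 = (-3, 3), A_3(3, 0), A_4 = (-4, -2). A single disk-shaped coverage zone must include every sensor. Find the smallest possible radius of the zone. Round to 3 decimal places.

5.148

By Welzl's lemma the MEC is supported by two points (diametrically opposite) or three points (on a circumcircle).
The farthest pair is A_1–A_3 with squared distance 106. The circle on this segment as diameter has centre (-1.5, 2.5) and r² = 106/4 = 26.5.
Check A_2: distance² to centre = 2.5 ≤ 26.5, so it lies inside.
All remaining points lie in this disk, and no smaller disk contains both endpoints, so this is the minimum enclosing circle.
r = √(26.5) ≈ 5.148.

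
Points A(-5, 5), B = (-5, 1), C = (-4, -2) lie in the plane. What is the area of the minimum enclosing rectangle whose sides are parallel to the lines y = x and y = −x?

24

In coordinates u = x + y, v = x − y the rectangle is axis-aligned; the map (x,y)→(u,v) scales areas by 2.
u-values: 0, -4, -6; range = 0 − (-6) = 6.
v-values: -10, -6, -2; range = -2 − (-10) = 8.
Area = (6 × 8) / 2 = 24.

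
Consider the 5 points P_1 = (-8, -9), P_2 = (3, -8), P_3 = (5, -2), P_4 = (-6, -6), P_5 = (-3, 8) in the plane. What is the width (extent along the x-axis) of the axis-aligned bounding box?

13

max x = 5, min x = -8, so width = 13.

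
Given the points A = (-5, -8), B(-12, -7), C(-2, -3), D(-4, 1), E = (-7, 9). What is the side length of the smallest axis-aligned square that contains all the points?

The bounding box has width 10 and height 17.
An axis-aligned square enclosing the set must have side ≥ max(width, height).
So the minimum side is max(10, 17) = 17.

17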